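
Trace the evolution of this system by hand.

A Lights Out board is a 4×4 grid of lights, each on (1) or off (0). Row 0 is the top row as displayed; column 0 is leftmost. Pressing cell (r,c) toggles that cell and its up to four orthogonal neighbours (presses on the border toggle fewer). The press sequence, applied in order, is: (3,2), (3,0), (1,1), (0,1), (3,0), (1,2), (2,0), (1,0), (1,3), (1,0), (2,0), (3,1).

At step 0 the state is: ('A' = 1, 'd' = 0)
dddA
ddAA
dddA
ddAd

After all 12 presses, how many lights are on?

7

t=0: dddA
ddAA
dddA
ddAd
t=1: dddA
ddAA
ddAA
dAdA
t=2: dddA
ddAA
AdAA
AddA
t=3: dAdA
AAdA
AAAA
AddA
t=4: AdAA
AddA
AAAA
AddA
t=5: AdAA
AddA
dAAA
dAdA
t=6: AddA
AAAd
dAdA
dAdA
t=7: AddA
dAAd
AddA
AAdA
t=8: dddA
AdAd
dddA
AAdA
t=9: dddd
AddA
dddd
AAdA
t=10: Addd
dAdA
Addd
AAdA
t=11: Addd
AAdA
dAdd
dAdA
t=12: Addd
AAdA
dddd
AdAA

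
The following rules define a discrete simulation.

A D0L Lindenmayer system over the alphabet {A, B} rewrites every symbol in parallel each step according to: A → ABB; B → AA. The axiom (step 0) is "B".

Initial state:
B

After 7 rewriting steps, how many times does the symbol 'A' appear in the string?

362

gen 0: B
gen 1: AA
gen 2: ABBABB
gen 3: ABBAAAAABBAAAA
gen 4: ABBAAAAABBABBABBABBABBAAAAABBABBABBABB
gen 5: ABBAAAAABBABBABBABBABBAAAAABBAAAAABBAAAAABBAAAAABBAAAAABBABBABBABBABBAAAAABBAAAAABBAAAAABBAAAA
gen 6: ABBAAAAABBABBABBABBABBAAAAABBAAAAABBAAAAABBAAAAABBAAAAABBA…BABBAAAAABBABBABBABBABBAAAAABBABBABBABBABBAAAAABBABBABBABB  (len 246)
gen 7: ABBAAAAABBABBABBABBABBAAAAABBAAAAABBAAAAABBAAAAABBAAAAABBA…AAAAABBAAAAABBAAAAABBABBABBABBABBAAAAABBAAAAABBAAAAABBAAAA  (len 622)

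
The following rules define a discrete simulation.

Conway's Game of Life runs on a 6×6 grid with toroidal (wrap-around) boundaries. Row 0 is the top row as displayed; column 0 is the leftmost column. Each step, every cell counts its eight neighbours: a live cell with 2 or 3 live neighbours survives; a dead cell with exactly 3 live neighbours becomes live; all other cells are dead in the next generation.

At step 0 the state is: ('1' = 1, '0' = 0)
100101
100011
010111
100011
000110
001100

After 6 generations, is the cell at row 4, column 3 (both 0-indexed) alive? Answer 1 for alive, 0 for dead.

step 0: 100101
100011
010111
100011
000110
001100
step 1: 111100
011000
010100
101000
001000
001001
step 2: 100100
000000
100100
001100
001100
100000
step 3: 000000
000000
001100
010010
011100
011100
step 4: 001000
000000
001100
010010
100010
010100
step 5: 001000
001100
001100
011011
111111
011100
step 6: 000000
010000
000000
000000
000000
000001

0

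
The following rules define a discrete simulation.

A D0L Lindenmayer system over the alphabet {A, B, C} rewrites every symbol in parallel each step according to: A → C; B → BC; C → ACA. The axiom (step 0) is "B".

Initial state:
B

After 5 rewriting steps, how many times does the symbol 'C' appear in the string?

0) B
1) BC
2) BCACA
3) BCACACACAC
4) BCACACACACACACACACACA
5) BCACACACACACACACACACACACACACACACACACACACAC

21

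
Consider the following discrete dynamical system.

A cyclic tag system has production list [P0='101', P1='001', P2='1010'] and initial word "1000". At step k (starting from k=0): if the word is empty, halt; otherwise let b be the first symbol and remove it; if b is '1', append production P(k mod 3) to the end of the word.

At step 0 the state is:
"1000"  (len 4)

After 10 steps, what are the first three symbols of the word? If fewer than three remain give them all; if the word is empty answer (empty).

101

gen 0: "1000"  (len 4)
gen 1: "000101"  (len 6)
gen 2: "00101"  (len 5)
gen 3: "0101"  (len 4)
gen 4: "101"  (len 3)
gen 5: "01001"  (len 5)
gen 6: "1001"  (len 4)
gen 7: "001101"  (len 6)
gen 8: "01101"  (len 5)
gen 9: "1101"  (len 4)
gen 10: "101101"  (len 6)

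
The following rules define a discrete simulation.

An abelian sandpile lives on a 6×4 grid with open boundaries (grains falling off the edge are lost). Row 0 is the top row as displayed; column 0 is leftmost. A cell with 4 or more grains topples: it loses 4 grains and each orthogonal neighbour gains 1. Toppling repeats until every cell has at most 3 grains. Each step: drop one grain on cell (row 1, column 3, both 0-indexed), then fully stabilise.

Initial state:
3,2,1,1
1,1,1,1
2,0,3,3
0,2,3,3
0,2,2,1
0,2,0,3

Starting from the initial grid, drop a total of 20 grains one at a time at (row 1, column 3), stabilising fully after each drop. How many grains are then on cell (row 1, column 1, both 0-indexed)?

k=0  3,2,1,1
1,1,1,1
2,0,3,3
0,2,3,3
0,2,2,1
0,2,0,3
k=1  3,2,1,1
1,1,1,2
2,0,3,3
0,2,3,3
0,2,2,1
0,2,0,3
k=2  3,2,1,1
1,1,1,3
2,0,3,3
0,2,3,3
0,2,2,1
0,2,0,3
k=3  3,2,1,2
1,1,3,1
2,1,1,2
0,3,1,1
0,2,3,2
0,2,0,3
k=4  3,2,1,2
1,1,3,2
2,1,1,2
0,3,1,1
0,2,3,2
0,2,0,3
k=5  3,2,1,2
1,1,3,3
2,1,1,2
0,3,1,1
0,2,3,2
0,2,0,3
k=6  3,2,2,3
1,2,0,1
2,1,2,3
0,3,1,1
0,2,3,2
0,2,0,3
k=7  3,2,2,3
1,2,0,2
2,1,2,3
0,3,1,1
0,2,3,2
0,2,0,3
k=8  3,2,2,3
1,2,0,3
2,1,2,3
0,3,1,1
0,2,3,2
0,2,0,3
k=9  3,2,3,0
1,2,1,2
2,1,3,0
0,3,1,2
0,2,3,2
0,2,0,3
k=10  3,2,3,0
1,2,1,3
2,1,3,0
0,3,1,2
0,2,3,2
0,2,0,3
k=11  3,2,3,1
1,2,2,0
2,1,3,1
0,3,1,2
0,2,3,2
0,2,0,3
k=12  3,2,3,1
1,2,2,1
2,1,3,1
0,3,1,2
0,2,3,2
0,2,0,3
k=13  3,2,3,1
1,2,2,2
2,1,3,1
0,3,1,2
0,2,3,2
0,2,0,3
k=14  3,2,3,1
1,2,2,3
2,1,3,1
0,3,1,2
0,2,3,2
0,2,0,3
k=15  3,2,3,2
1,2,3,0
2,1,3,2
0,3,1,2
0,2,3,2
0,2,0,3
k=16  3,2,3,2
1,2,3,1
2,1,3,2
0,3,1,2
0,2,3,2
0,2,0,3
k=17  3,2,3,2
1,2,3,2
2,1,3,2
0,3,1,2
0,2,3,2
0,2,0,3
k=18  3,2,3,2
1,2,3,3
2,1,3,2
0,3,1,2
0,2,3,2
0,2,0,3
k=19  3,3,1,0
1,3,2,3
2,2,1,0
0,3,2,3
0,2,3,2
0,2,0,3
k=20  3,3,1,1
1,3,3,0
2,2,1,1
0,3,2,3
0,2,3,2
0,2,0,3

3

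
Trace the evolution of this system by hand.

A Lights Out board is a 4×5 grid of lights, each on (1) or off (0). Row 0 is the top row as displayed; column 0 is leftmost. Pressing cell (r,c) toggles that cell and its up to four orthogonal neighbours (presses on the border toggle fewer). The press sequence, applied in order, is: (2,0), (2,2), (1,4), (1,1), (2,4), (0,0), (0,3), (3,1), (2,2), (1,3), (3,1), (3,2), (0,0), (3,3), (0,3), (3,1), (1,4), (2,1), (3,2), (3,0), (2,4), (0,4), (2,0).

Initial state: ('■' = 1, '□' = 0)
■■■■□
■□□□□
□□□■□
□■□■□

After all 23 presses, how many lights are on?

gen 0: ■■■■□
■□□□□
□□□■□
□■□■□
gen 1: ■■■■□
□□□□□
■■□■□
■■□■□
gen 2: ■■■■□
□□■□□
■□■□□
■■■■□
gen 3: ■■■■■
□□■■■
■□■□■
■■■■□
gen 4: ■□■■■
■■□■■
■■■□■
■■■■□
gen 5: ■□■■■
■■□■□
■■■■□
■■■■■
gen 6: □■■■■
□■□■□
■■■■□
■■■■■
gen 7: □■□□□
□■□□□
■■■■□
■■■■■
gen 8: □■□□□
□■□□□
■□■■□
□□□■■
gen 9: □■□□□
□■■□□
■■□□□
□□■■■
gen 10: □■□■□
□■□■■
■■□■□
□□■■■
gen 11: □■□■□
□■□■■
■□□■□
■■□■■
gen 12: □■□■□
□■□■■
■□■■□
■□■□■
gen 13: ■□□■□
■■□■■
■□■■□
■□■□■
gen 14: ■□□■□
■■□■■
■□■□□
■□□■□
gen 15: ■□■□■
■■□□■
■□■□□
■□□■□
gen 16: ■□■□■
■■□□■
■■■□□
□■■■□
gen 17: ■□■□□
■■□■□
■■■□■
□■■■□
gen 18: ■□■□□
■□□■□
□□□□■
□□■■□
gen 19: ■□■□□
■□□■□
□□■□■
□■□□□
gen 20: ■□■□□
■□□■□
■□■□■
■□□□□
gen 21: ■□■□□
■□□■■
■□■■□
■□□□■
gen 22: ■□■■■
■□□■□
■□■■□
■□□□■
gen 23: ■□■■■
□□□■□
□■■■□
□□□□■

9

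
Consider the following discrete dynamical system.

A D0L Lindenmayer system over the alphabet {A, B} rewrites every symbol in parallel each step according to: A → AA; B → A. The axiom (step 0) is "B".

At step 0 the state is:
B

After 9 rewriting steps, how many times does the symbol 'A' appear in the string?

0) B
1) A
2) AA
3) AAAA
4) AAAAAAAA
5) AAAAAAAAAAAAAAAA
6) AAAAAAAAAAAAAAAAAAAAAAAAAAAAAAAA
7) AAAAAAAAAAAAAAAAAAAAAAAAAAAAAAAAAAAAAAAAAAAAAAAAAAAAAAAAAAAAAAAA
8) AAAAAAAAAAAAAAAAAAAAAAAAAAAAAAAAAAAAAAAAAAAAAAAAAAAAAAAAAA…AAAAAAAAAAAAAAAAAAAAAAAAAAAAAAAAAAAAAAAAAAAAAAAAAAAAAAAAAA  (len 128)
9) AAAAAAAAAAAAAAAAAAAAAAAAAAAAAAAAAAAAAAAAAAAAAAAAAAAAAAAAAA…AAAAAAAAAAAAAAAAAAAAAAAAAAAAAAAAAAAAAAAAAAAAAAAAAAAAAAAAAA  (len 256)

256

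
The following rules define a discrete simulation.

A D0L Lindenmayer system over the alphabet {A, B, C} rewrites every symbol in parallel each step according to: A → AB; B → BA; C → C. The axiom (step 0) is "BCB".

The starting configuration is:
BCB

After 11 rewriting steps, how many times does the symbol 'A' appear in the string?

k=0  BCB
k=1  BACBA
k=2  BAABCBAAB
k=3  BAABABBACBAABABBA
k=4  BAABABBAABBABAABCBAABABBAABBABAAB
k=5  BAABABBAABBABAABABBABAABBAABABBACBAABABBAABBABAABABBABAABBAABABBA
k=6  BAABABBAABBABAABABBABAABBAABABBAABBABAABBAABABBABAABABBAAB…BAABBABAABABBABAABBAABABBAABBABAABBAABABBABAABABBAABBABAAB  (len 129)
k=7  BAABABBAABBABAABABBABAABBAABABBAABBABAABBAABABBABAABABBAAB…ABBAABABBABAABABBAABBABAABBAABABBAABBABAABABBABAABBAABABBA  (len 257)
k=8  BAABABBAABBABAABABBABAABBAABABBAABBABAABBAABABBABAABABBAAB…BAABBABAABABBABAABBAABABBAABBABAABBAABABBABAABABBAABBABAAB  (len 513)
k=9  BAABABBAABBABAABABBABAABBAABABBAABBABAABBAABABBABAABABBAAB…ABBAABABBABAABABBAABBABAABBAABABBAABBABAABABBABAABBAABABBA  (len 1025)
k=10  BAABABBAABBABAABABBABAABBAABABBAABBABAABBAABABBABAABABBAAB…BAABBABAABABBABAABBAABABBAABBABAABBAABABBABAABABBAABBABAAB  (len 2049)
k=11  BAABABBAABBABAABABBABAABBAABABBAABBABAABBAABABBABAABABBAAB…ABBAABABBABAABABBAABBABAABBAABABBAABBABAABABBABAABBAABABBA  (len 4097)

2048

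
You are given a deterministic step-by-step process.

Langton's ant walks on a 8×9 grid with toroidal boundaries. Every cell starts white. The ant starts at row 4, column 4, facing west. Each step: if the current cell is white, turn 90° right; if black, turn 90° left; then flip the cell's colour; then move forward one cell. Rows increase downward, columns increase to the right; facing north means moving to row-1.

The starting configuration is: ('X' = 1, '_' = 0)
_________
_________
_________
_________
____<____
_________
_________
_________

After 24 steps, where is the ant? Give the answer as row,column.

0) _________
_________
_________
_________
____<____
_________
_________
_________
1) _________
_________
_________
____^____
____X____
_________
_________
_________
2) _________
_________
_________
____X>___
____X____
_________
_________
_________
3) _________
_________
_________
____XX___
____Xv___
_________
_________
_________
4) _________
_________
_________
____XX___
____<X___
_________
_________
_________
5) _________
_________
_________
____XX___
_____X___
____v____
_________
_________
6) _________
_________
_________
____XX___
_____X___
___<X____
_________
_________
7) _________
_________
_________
____XX___
___^_X___
___XX____
_________
_________
8) _________
_________
_________
____XX___
___X>X___
___XX____
_________
_________
9) _________
_________
_________
____XX___
___XXX___
___Xv____
_________
_________
10) _________
_________
_________
____XX___
___XXX___
___X_>___
_________
_________
11) _________
_________
_________
____XX___
___XXX___
___X_X___
_____v___
_________
12) _________
_________
_________
____XX___
___XXX___
___X_X___
____<X___
_________
13) _________
_________
_________
____XX___
___XXX___
___X^X___
____XX___
_________
14) _________
_________
_________
____XX___
___XXX___
___XX>___
____XX___
_________
15) _________
_________
_________
____XX___
___XX^___
___XX____
____XX___
_________
16) _________
_________
_________
____XX___
___X<____
___XX____
____XX___
_________
17) _________
_________
_________
____XX___
___X_____
___Xv____
____XX___
_________
18) _________
_________
_________
____XX___
___X_____
___X_>___
____XX___
_________
19) _________
_________
_________
____XX___
___X_____
___X_X___
____Xv___
_________
20) _________
_________
_________
____XX___
___X_____
___X_X___
____X_>__
_________
21) _________
_________
_________
____XX___
___X_____
___X_X___
____X_X__
______v__
22) _________
_________
_________
____XX___
___X_____
___X_X___
____X_X__
_____<X__
23) _________
_________
_________
____XX___
___X_____
___X_X___
____X^X__
_____XX__
24) _________
_________
_________
____XX___
___X_____
___X_X___
____XX>__
_____XX__

6,6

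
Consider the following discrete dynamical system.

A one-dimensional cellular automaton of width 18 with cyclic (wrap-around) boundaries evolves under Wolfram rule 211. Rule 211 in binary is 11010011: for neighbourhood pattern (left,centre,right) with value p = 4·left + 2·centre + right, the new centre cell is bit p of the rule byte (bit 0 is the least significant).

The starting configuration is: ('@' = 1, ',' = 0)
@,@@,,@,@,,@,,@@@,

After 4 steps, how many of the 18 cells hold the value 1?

12

[0] @,@@,,@,@,,@,,@@@,
[1] ,,,@@@,,,@@,@@,@@,
[2] @@@,@@@@@,@,,@,,@@
[3] @@@,,@@@@,,@@,@@,@
[4] @@@@@,@@@@@,@,,@,,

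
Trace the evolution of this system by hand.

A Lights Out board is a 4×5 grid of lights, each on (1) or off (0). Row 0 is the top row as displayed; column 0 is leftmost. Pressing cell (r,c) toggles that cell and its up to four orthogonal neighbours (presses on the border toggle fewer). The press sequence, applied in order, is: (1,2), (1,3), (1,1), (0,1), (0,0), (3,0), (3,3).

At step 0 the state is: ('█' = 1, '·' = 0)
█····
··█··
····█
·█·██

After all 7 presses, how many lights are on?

k=0  █····
··█··
····█
·█·██
k=1  █·█··
·█·█·
··█·█
·█·██
k=2  █·██·
·██·█
··███
·█·██
k=3  ████·
█···█
·████
·█·██
k=4  ···█·
██··█
·████
·█·██
k=5  ██·█·
·█··█
·████
·█·██
k=6  ██·█·
·█··█
█████
█··██
k=7  ██·█·
·█··█
███·█
█·█··

11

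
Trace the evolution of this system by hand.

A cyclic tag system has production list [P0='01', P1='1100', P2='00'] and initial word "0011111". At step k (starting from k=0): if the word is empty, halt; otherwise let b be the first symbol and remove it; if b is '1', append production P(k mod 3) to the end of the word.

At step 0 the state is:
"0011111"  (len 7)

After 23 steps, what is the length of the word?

gen 0: "0011111"  (len 7)
gen 1: "011111"  (len 6)
gen 2: "11111"  (len 5)
gen 3: "111100"  (len 6)
gen 4: "1110001"  (len 7)
gen 5: "1100011100"  (len 10)
gen 6: "10001110000"  (len 11)
gen 7: "000111000001"  (len 12)
gen 8: "00111000001"  (len 11)
gen 9: "0111000001"  (len 10)
gen 10: "111000001"  (len 9)
gen 11: "110000011100"  (len 12)
gen 12: "1000001110000"  (len 13)
gen 13: "00000111000001"  (len 14)
gen 14: "0000111000001"  (len 13)
gen 15: "000111000001"  (len 12)
gen 16: "00111000001"  (len 11)
gen 17: "0111000001"  (len 10)
gen 18: "111000001"  (len 9)
gen 19: "1100000101"  (len 10)
gen 20: "1000001011100"  (len 13)
gen 21: "00000101110000"  (len 14)
gen 22: "0000101110000"  (len 13)
gen 23: "000101110000"  (len 12)

12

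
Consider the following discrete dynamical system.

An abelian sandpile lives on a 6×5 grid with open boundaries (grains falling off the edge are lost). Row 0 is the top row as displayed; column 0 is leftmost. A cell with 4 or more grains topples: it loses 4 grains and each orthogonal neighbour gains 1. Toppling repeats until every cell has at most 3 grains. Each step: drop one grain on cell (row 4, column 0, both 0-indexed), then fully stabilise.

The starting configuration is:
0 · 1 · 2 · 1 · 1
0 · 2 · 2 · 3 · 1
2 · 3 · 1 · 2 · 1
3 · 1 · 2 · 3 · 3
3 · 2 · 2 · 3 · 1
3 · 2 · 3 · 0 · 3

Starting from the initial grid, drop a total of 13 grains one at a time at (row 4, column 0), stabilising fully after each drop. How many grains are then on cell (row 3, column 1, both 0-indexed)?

3

gen 0: 0 · 1 · 2 · 1 · 1
0 · 2 · 2 · 3 · 1
2 · 3 · 1 · 2 · 1
3 · 1 · 2 · 3 · 3
3 · 2 · 2 · 3 · 1
3 · 2 · 3 · 0 · 3
gen 1: 0 · 1 · 2 · 1 · 1
0 · 2 · 2 · 3 · 1
3 · 3 · 1 · 2 · 1
0 · 2 · 2 · 3 · 3
2 · 3 · 2 · 3 · 1
0 · 3 · 3 · 0 · 3
gen 2: 0 · 1 · 2 · 1 · 1
0 · 2 · 2 · 3 · 1
3 · 3 · 1 · 2 · 1
0 · 2 · 2 · 3 · 3
3 · 3 · 2 · 3 · 1
0 · 3 · 3 · 0 · 3
gen 3: 0 · 1 · 2 · 1 · 1
1 · 3 · 2 · 3 · 1
0 · 1 · 3 · 3 · 2
3 · 1 · 1 · 2 · 0
1 · 3 · 2 · 1 · 3
2 · 1 · 1 · 2 · 3
gen 4: 0 · 1 · 2 · 1 · 1
1 · 3 · 2 · 3 · 1
0 · 1 · 3 · 3 · 2
3 · 1 · 1 · 2 · 0
2 · 3 · 2 · 1 · 3
2 · 1 · 1 · 2 · 3
gen 5: 0 · 1 · 2 · 1 · 1
1 · 3 · 2 · 3 · 1
0 · 1 · 3 · 3 · 2
3 · 1 · 1 · 2 · 0
3 · 3 · 2 · 1 · 3
2 · 1 · 1 · 2 · 3
gen 6: 0 · 1 · 2 · 1 · 1
1 · 3 · 2 · 3 · 1
1 · 1 · 3 · 3 · 2
0 · 3 · 1 · 2 · 0
2 · 0 · 3 · 1 · 3
3 · 2 · 1 · 2 · 3
gen 7: 0 · 1 · 2 · 1 · 1
1 · 3 · 2 · 3 · 1
1 · 1 · 3 · 3 · 2
0 · 3 · 1 · 2 · 0
3 · 0 · 3 · 1 · 3
3 · 2 · 1 · 2 · 3
gen 8: 0 · 1 · 2 · 1 · 1
1 · 3 · 2 · 3 · 1
1 · 1 · 3 · 3 · 2
1 · 3 · 1 · 2 · 0
1 · 1 · 3 · 1 · 3
0 · 3 · 1 · 2 · 3
gen 9: 0 · 1 · 2 · 1 · 1
1 · 3 · 2 · 3 · 1
1 · 1 · 3 · 3 · 2
1 · 3 · 1 · 2 · 0
2 · 1 · 3 · 1 · 3
0 · 3 · 1 · 2 · 3
gen 10: 0 · 1 · 2 · 1 · 1
1 · 3 · 2 · 3 · 1
1 · 1 · 3 · 3 · 2
1 · 3 · 1 · 2 · 0
3 · 1 · 3 · 1 · 3
0 · 3 · 1 · 2 · 3
gen 11: 0 · 1 · 2 · 1 · 1
1 · 3 · 2 · 3 · 1
1 · 1 · 3 · 3 · 2
2 · 3 · 1 · 2 · 0
0 · 2 · 3 · 1 · 3
1 · 3 · 1 · 2 · 3
gen 12: 0 · 1 · 2 · 1 · 1
1 · 3 · 2 · 3 · 1
1 · 1 · 3 · 3 · 2
2 · 3 · 1 · 2 · 0
1 · 2 · 3 · 1 · 3
1 · 3 · 1 · 2 · 3
gen 13: 0 · 1 · 2 · 1 · 1
1 · 3 · 2 · 3 · 1
1 · 1 · 3 · 3 · 2
2 · 3 · 1 · 2 · 0
2 · 2 · 3 · 1 · 3
1 · 3 · 1 · 2 · 3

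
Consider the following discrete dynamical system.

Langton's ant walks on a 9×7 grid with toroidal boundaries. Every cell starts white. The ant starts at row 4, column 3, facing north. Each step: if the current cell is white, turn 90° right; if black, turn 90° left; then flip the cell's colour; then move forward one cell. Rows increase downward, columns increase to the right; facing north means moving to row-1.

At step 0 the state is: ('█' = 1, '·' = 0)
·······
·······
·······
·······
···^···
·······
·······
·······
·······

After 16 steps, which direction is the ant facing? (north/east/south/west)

k=0  ·······
·······
·······
·······
···^···
·······
·······
·······
·······
k=1  ·······
·······
·······
·······
···█>··
·······
·······
·······
·······
k=2  ·······
·······
·······
·······
···██··
····v··
·······
·······
·······
k=3  ·······
·······
·······
·······
···██··
···<█··
·······
·······
·······
k=4  ·······
·······
·······
·······
···^█··
···██··
·······
·······
·······
k=5  ·······
·······
·······
·······
··<·█··
···██··
·······
·······
·······
k=6  ·······
·······
·······
··^····
··█·█··
···██··
·······
·······
·······
k=7  ·······
·······
·······
··█>···
··█·█··
···██··
·······
·······
·······
k=8  ·······
·······
·······
··██···
··█v█··
···██··
·······
·······
·······
k=9  ·······
·······
·······
··██···
··<██··
···██··
·······
·······
·······
k=10  ·······
·······
·······
··██···
···██··
··v██··
·······
·······
·······
k=11  ·······
·······
·······
··██···
···██··
·<███··
·······
·······
·······
k=12  ·······
·······
·······
··██···
·^·██··
·████··
·······
·······
·······
k=13  ·······
·······
·······
··██···
·█>██··
·████··
·······
·······
·······
k=14  ·······
·······
·······
··██···
·████··
·█v██··
·······
·······
·······
k=15  ·······
·······
·······
··██···
·████··
·█·>█··
·······
·······
·······
k=16  ·······
·······
·······
··██···
·██^█··
·█··█··
·······
·······
·······

north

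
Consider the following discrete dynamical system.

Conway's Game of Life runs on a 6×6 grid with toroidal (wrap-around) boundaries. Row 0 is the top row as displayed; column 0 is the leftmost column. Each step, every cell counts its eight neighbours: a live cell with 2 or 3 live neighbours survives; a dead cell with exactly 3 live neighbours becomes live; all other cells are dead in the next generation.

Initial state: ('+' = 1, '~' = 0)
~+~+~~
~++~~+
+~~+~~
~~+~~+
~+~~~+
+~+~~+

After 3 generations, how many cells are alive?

t=0: ~+~+~~
~++~~+
+~~+~~
~~+~~+
~+~~~+
+~+~~+
t=1: ~~~+++
~+~++~
+~~+++
~++~++
~++~++
~~+~++
t=2: +~~~~~
~~~~~~
~~~~~~
~~~~~~
~~~~~~
~++~~~
t=3: ~+~~~~
~~~~~~
~~~~~~
~~~~~~
~~~~~~
~+~~~~

2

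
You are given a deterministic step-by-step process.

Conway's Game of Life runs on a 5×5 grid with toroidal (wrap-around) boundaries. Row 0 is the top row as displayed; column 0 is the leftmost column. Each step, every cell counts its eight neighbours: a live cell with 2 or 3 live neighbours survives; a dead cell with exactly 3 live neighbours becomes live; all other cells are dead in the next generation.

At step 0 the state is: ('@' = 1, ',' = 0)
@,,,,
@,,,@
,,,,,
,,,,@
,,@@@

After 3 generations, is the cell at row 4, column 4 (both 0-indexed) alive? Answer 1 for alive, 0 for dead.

0) @,,,,
@,,,@
,,,,,
,,,,@
,,@@@
1) @@,,,
@,,,@
@,,,@
,,,,@
@,,@@
2) ,@,@,
,,,,,
,,,@,
,,,,,
,@,@,
3) ,,,,,
,,@,,
,,,,,
,,@,,
,,,,,

0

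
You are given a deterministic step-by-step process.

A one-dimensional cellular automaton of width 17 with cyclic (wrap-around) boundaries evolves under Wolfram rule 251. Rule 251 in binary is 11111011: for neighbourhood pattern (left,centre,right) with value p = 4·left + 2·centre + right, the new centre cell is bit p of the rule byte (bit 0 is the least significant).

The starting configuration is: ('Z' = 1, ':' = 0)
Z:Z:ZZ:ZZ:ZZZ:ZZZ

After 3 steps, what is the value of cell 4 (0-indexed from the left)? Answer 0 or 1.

1

[0] Z:Z:ZZ:ZZ:ZZZ:ZZZ
[1] ZZ:ZZZZZZZZZZZZZZ
[2] ZZZZZZZZZZZZZZZZZ
[3] ZZZZZZZZZZZZZZZZZ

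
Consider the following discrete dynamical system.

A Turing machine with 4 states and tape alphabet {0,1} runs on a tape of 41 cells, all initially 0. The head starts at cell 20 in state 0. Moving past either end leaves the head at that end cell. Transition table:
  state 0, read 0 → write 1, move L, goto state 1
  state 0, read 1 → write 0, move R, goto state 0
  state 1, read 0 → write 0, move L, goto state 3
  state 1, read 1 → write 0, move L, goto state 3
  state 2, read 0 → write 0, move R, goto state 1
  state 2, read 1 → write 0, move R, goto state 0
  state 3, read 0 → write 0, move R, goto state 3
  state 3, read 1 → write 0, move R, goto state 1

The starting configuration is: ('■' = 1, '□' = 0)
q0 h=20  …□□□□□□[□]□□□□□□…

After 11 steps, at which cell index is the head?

[0] q0 h=20  …□□□□□□[□]□□□□□□…
[1] q1 h=19  …□□□□□□[□]■□□□□□…
[2] q3 h=18  …□□□□□□[□]□■□□□□…
[3] q3 h=19  …□□□□□□[□]■□□□□□…
[4] q3 h=20  …□□□□□□[■]□□□□□□…
[5] q1 h=21  …□□□□□□[□]□□□□□□…
[6] q3 h=20  …□□□□□□[□]□□□□□□…
[7] q3 h=21  …□□□□□□[□]□□□□□□…
[8] q3 h=22  …□□□□□□[□]□□□□□□…
[9] q3 h=23  …□□□□□□[□]□□□□□□…
[10] q3 h=24  …□□□□□□[□]□□□□□□…
[11] q3 h=25  …□□□□□□[□]□□□□□□…

25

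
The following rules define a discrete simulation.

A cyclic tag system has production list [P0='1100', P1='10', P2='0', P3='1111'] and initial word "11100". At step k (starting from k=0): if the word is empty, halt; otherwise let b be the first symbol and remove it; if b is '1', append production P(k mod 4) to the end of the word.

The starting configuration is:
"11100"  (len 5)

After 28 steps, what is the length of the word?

13

step 0: "11100"  (len 5)
step 1: "11001100"  (len 8)
step 2: "100110010"  (len 9)
step 3: "001100100"  (len 9)
step 4: "01100100"  (len 8)
step 5: "1100100"  (len 7)
step 6: "10010010"  (len 8)
step 7: "00100100"  (len 8)
step 8: "0100100"  (len 7)
step 9: "100100"  (len 6)
step 10: "0010010"  (len 7)
step 11: "010010"  (len 6)
step 12: "10010"  (len 5)
step 13: "00101100"  (len 8)
step 14: "0101100"  (len 7)
step 15: "101100"  (len 6)
step 16: "011001111"  (len 9)
step 17: "11001111"  (len 8)
step 18: "100111110"  (len 9)
step 19: "001111100"  (len 9)
step 20: "01111100"  (len 8)
step 21: "1111100"  (len 7)
step 22: "11110010"  (len 8)
step 23: "11100100"  (len 8)
step 24: "11001001111"  (len 11)
step 25: "10010011111100"  (len 14)
step 26: "001001111110010"  (len 15)
step 27: "01001111110010"  (len 14)
step 28: "1001111110010"  (len 13)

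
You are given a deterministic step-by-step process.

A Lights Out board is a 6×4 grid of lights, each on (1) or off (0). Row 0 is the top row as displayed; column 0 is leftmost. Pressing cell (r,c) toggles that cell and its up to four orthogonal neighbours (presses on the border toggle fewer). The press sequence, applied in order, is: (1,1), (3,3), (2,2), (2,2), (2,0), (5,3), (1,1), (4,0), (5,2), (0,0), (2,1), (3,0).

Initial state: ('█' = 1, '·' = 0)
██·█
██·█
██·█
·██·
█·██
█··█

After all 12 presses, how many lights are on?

[0] ██·█
██·█
██·█
·██·
█·██
█··█
[1] █··█
··██
█··█
·██·
█·██
█··█
[2] █··█
··██
█···
·█·█
█·█·
█··█
[3] █··█
···█
████
·███
█·█·
█··█
[4] █··█
··██
█···
·█·█
█·█·
█··█
[5] █··█
█·██
·█··
██·█
█·█·
█··█
[6] █··█
█·██
·█··
██·█
█·██
█·█·
[7] ██·█
·█·█
····
██·█
█·██
█·█·
[8] ██·█
·█·█
····
·█·█
·███
··█·
[9] ██·█
·█·█
····
·█·█
·█·█
·█·█
[10] ···█
██·█
····
·█·█
·█·█
·█·█
[11] ···█
█··█
███·
···█
·█·█
·█·█
[12] ···█
█··█
·██·
██·█
██·█
·█·█

13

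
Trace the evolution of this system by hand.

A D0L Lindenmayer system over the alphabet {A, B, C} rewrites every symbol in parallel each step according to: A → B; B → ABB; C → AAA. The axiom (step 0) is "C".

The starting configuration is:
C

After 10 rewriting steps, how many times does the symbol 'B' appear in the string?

k=0  C
k=1  AAA
k=2  BBB
k=3  ABBABBABB
k=4  BABBABBBABBABBBABBABB
k=5  ABBBABBABBBABBABBABBBABBABBBABBABBABBBABBABBBABBABB
k=6  BABBABBABBBABBABBBABBABBABBBABBABBBABBABBBABBABBABBBABBABB…ABBBABBABBBABBABBBABBABBABBBABBABBBABBABBABBBABBABBBABBABB  (len 123)
k=7  ABBBABBABBBABBABBBABBABBABBBABBABBBABBABBABBBABBABBBABBABB…ABBBABBABBBABBABBBABBABBABBBABBABBBABBABBABBBABBABBBABBABB  (len 297)
k=8  BABBABBABBBABBABBBABBABBABBBABBABBBABBABBABBBABBABBBABBABB…ABBBABBABBBABBABBBABBABBABBBABBABBBABBABBABBBABBABBBABBABB  (len 717)
k=9  ABBBABBABBBABBABBBABBABBABBBABBABBBABBABBABBBABBABBBABBABB…ABBBABBABBBABBABBBABBABBABBBABBABBBABBABBABBBABBABBBABBABB  (len 1731)
k=10  BABBABBABBBABBABBBABBABBABBBABBABBBABBABBABBBABBABBBABBABB…ABBBABBABBBABBABBBABBABBABBBABBABBBABBABBABBBABBABBBABBABB  (len 4179)

2955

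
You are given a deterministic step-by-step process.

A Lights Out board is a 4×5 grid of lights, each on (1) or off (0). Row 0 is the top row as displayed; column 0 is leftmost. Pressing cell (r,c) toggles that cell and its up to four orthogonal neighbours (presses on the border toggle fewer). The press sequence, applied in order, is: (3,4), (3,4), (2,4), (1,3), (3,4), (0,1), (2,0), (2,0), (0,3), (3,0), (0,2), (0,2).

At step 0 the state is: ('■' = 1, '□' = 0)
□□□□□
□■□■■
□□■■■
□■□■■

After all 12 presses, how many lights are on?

12

[0] □□□□□
□■□■■
□□■■■
□■□■■
[1] □□□□□
□■□■■
□□■■□
□■□□□
[2] □□□□□
□■□■■
□□■■■
□■□■■
[3] □□□□□
□■□■□
□□■□□
□■□■□
[4] □□□■□
□■■□■
□□■■□
□■□■□
[5] □□□■□
□■■□■
□□■■■
□■□□■
[6] ■■■■□
□□■□■
□□■■■
□■□□■
[7] ■■■■□
■□■□■
■■■■■
■■□□■
[8] ■■■■□
□□■□■
□□■■■
□■□□■
[9] ■■□□■
□□■■■
□□■■■
□■□□■
[10] ■■□□■
□□■■■
■□■■■
■□□□■
[11] ■□■■■
□□□■■
■□■■■
■□□□■
[12] ■■□□■
□□■■■
■□■■■
■□□□■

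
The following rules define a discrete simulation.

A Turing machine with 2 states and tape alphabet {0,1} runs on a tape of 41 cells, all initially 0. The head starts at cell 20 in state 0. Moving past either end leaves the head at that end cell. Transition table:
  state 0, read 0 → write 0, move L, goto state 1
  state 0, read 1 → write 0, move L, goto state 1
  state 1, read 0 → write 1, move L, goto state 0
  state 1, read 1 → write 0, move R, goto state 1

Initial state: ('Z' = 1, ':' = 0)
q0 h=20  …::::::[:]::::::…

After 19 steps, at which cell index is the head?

1

step 0: q0 h=20  …::::::[:]::::::…
step 1: q1 h=19  …::::::[:]::::::…
step 2: q0 h=18  …::::::[:]Z:::::…
step 3: q1 h=17  …::::::[:]:Z::::…
step 4: q0 h=16  …::::::[:]Z:Z:::…
step 5: q1 h=15  …::::::[:]:Z:Z::…
step 6: q0 h=14  …::::::[:]Z:Z:Z:…
step 7: q1 h=13  …::::::[:]:Z:Z:Z…
step 8: q0 h=12  …::::::[:]Z:Z:Z:…
step 9: q1 h=11  …::::::[:]:Z:Z:Z…
step 10: q0 h=10  …::::::[:]Z:Z:Z:…
step 11: q1 h= 9  …::::::[:]:Z:Z:Z…
step 12: q0 h= 8  …::::::[:]Z:Z:Z:…
step 13: q1 h= 7  …::::::[:]:Z:Z:Z…
step 14: q0 h= 6  |::::::[:]Z:Z:Z:…
step 15: q1 h= 5  |:::::[:]:Z:Z:Z…
step 16: q0 h= 4  |::::[:]Z:Z:Z:…
step 17: q1 h= 3  |:::[:]:Z:Z:Z…
step 18: q0 h= 2  |::[:]Z:Z:Z:…
step 19: q1 h= 1  |:[:]:Z:Z:Z…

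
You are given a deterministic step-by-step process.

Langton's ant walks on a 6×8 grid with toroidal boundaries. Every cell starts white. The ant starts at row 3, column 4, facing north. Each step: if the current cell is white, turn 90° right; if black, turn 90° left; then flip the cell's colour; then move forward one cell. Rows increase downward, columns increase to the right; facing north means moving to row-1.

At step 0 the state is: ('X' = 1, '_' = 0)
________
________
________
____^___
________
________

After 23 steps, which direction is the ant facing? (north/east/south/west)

k=0  ________
________
________
____^___
________
________
k=1  ________
________
________
____X>__
________
________
k=2  ________
________
________
____XX__
_____v__
________
k=3  ________
________
________
____XX__
____<X__
________
k=4  ________
________
________
____^X__
____XX__
________
k=5  ________
________
________
___<_X__
____XX__
________
k=6  ________
________
___^____
___X_X__
____XX__
________
k=7  ________
________
___X>___
___X_X__
____XX__
________
k=8  ________
________
___XX___
___XvX__
____XX__
________
k=9  ________
________
___XX___
___<XX__
____XX__
________
k=10  ________
________
___XX___
____XX__
___vXX__
________
k=11  ________
________
___XX___
____XX__
__<XXX__
________
k=12  ________
________
___XX___
__^_XX__
__XXXX__
________
k=13  ________
________
___XX___
__X>XX__
__XXXX__
________
k=14  ________
________
___XX___
__XXXX__
__XvXX__
________
k=15  ________
________
___XX___
__XXXX__
__X_>X__
________
k=16  ________
________
___XX___
__XX^X__
__X__X__
________
k=17  ________
________
___XX___
__X<_X__
__X__X__
________
k=18  ________
________
___XX___
__X__X__
__Xv_X__
________
k=19  ________
________
___XX___
__X__X__
__<X_X__
________
k=20  ________
________
___XX___
__X__X__
___X_X__
__v_____
k=21  ________
________
___XX___
__X__X__
___X_X__
_<X_____
k=22  ________
________
___XX___
__X__X__
_^_X_X__
_XX_____
k=23  ________
________
___XX___
__X__X__
_X>X_X__
_XX_____

east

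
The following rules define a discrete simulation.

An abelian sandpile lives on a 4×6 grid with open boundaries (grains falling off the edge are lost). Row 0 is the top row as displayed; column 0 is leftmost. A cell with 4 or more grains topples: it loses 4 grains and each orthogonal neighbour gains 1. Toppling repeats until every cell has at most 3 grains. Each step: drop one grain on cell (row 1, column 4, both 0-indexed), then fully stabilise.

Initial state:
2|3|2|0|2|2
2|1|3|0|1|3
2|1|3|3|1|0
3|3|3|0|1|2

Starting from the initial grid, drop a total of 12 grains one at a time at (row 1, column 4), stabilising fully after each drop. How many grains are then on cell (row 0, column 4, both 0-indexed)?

3

step 0: 2|3|2|0|2|2
2|1|3|0|1|3
2|1|3|3|1|0
3|3|3|0|1|2
step 1: 2|3|2|0|2|2
2|1|3|0|2|3
2|1|3|3|1|0
3|3|3|0|1|2
step 2: 2|3|2|0|2|2
2|1|3|0|3|3
2|1|3|3|1|0
3|3|3|0|1|2
step 3: 2|3|2|0|3|3
2|1|3|1|1|0
2|1|3|3|2|1
3|3|3|0|1|2
step 4: 2|3|2|0|3|3
2|1|3|1|2|0
2|1|3|3|2|1
3|3|3|0|1|2
step 5: 2|3|2|0|3|3
2|1|3|1|3|0
2|1|3|3|2|1
3|3|3|0|1|2
step 6: 2|3|2|1|1|0
2|1|3|2|1|2
2|1|3|3|3|1
3|3|3|0|1|2
step 7: 2|3|2|1|1|0
2|1|3|2|2|2
2|1|3|3|3|1
3|3|3|0|1|2
step 8: 2|3|2|1|1|0
2|1|3|2|3|2
2|1|3|3|3|1
3|3|3|0|1|2
step 9: 2|3|3|2|2|0
2|2|1|1|2|3
3|3|2|2|1|2
0|1|1|2|2|2
step 10: 2|3|3|2|2|0
2|2|1|1|3|3
3|3|2|2|1|2
0|1|1|2|2|2
step 11: 2|3|3|2|3|1
2|2|1|2|1|0
3|3|2|2|2|3
0|1|1|2|2|2
step 12: 2|3|3|2|3|1
2|2|1|2|2|0
3|3|2|2|2|3
0|1|1|2|2|2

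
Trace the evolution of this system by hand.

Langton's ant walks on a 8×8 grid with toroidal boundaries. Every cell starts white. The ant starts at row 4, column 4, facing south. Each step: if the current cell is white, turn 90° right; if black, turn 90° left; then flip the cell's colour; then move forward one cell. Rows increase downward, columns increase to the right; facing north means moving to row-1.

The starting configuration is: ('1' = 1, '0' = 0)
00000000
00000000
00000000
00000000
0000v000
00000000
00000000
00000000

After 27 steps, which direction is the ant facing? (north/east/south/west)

east

0) 00000000
00000000
00000000
00000000
0000v000
00000000
00000000
00000000
1) 00000000
00000000
00000000
00000000
000<1000
00000000
00000000
00000000
2) 00000000
00000000
00000000
000^0000
00011000
00000000
00000000
00000000
3) 00000000
00000000
00000000
0001>000
00011000
00000000
00000000
00000000
4) 00000000
00000000
00000000
00011000
0001v000
00000000
00000000
00000000
5) 00000000
00000000
00000000
00011000
00010>00
00000000
00000000
00000000
6) 00000000
00000000
00000000
00011000
00010100
00000v00
00000000
00000000
7) 00000000
00000000
00000000
00011000
00010100
0000<100
00000000
00000000
8) 00000000
00000000
00000000
00011000
0001^100
00001100
00000000
00000000
9) 00000000
00000000
00000000
00011000
00011>00
00001100
00000000
00000000
10) 00000000
00000000
00000000
00011^00
00011000
00001100
00000000
00000000
11) 00000000
00000000
00000000
000111>0
00011000
00001100
00000000
00000000
12) 00000000
00000000
00000000
00011110
000110v0
00001100
00000000
00000000
13) 00000000
00000000
00000000
00011110
00011<10
00001100
00000000
00000000
14) 00000000
00000000
00000000
00011^10
00011110
00001100
00000000
00000000
15) 00000000
00000000
00000000
0001<010
00011110
00001100
00000000
00000000
16) 00000000
00000000
00000000
00010010
0001v110
00001100
00000000
00000000
17) 00000000
00000000
00000000
00010010
00010>10
00001100
00000000
00000000
18) 00000000
00000000
00000000
00010^10
00010010
00001100
00000000
00000000
19) 00000000
00000000
00000000
000101>0
00010010
00001100
00000000
00000000
20) 00000000
00000000
000000^0
00010100
00010010
00001100
00000000
00000000
21) 00000000
00000000
0000001>
00010100
00010010
00001100
00000000
00000000
22) 00000000
00000000
00000011
0001010v
00010010
00001100
00000000
00000000
23) 00000000
00000000
00000011
000101<1
00010010
00001100
00000000
00000000
24) 00000000
00000000
000000^1
00010111
00010010
00001100
00000000
00000000
25) 00000000
00000000
00000<01
00010111
00010010
00001100
00000000
00000000
26) 00000000
00000^00
00000101
00010111
00010010
00001100
00000000
00000000
27) 00000000
000001>0
00000101
00010111
00010010
00001100
00000000
00000000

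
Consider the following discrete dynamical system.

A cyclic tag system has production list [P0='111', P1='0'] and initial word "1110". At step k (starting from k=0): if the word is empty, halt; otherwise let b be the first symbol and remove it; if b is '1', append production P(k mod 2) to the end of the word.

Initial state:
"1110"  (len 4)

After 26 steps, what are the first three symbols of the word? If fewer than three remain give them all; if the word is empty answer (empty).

111

step 0: "1110"  (len 4)
step 1: "110111"  (len 6)
step 2: "101110"  (len 6)
step 3: "01110111"  (len 8)
step 4: "1110111"  (len 7)
step 5: "110111111"  (len 9)
step 6: "101111110"  (len 9)
step 7: "01111110111"  (len 11)
step 8: "1111110111"  (len 10)
step 9: "111110111111"  (len 12)
step 10: "111101111110"  (len 12)
step 11: "11101111110111"  (len 14)
step 12: "11011111101110"  (len 14)
step 13: "1011111101110111"  (len 16)
step 14: "0111111011101110"  (len 16)
step 15: "111111011101110"  (len 15)
step 16: "111110111011100"  (len 15)
step 17: "11110111011100111"  (len 17)
step 18: "11101110111001110"  (len 17)
step 19: "1101110111001110111"  (len 19)
step 20: "1011101110011101110"  (len 19)
step 21: "011101110011101110111"  (len 21)
step 22: "11101110011101110111"  (len 20)
step 23: "1101110011101110111111"  (len 22)
step 24: "1011100111011101111110"  (len 22)
step 25: "011100111011101111110111"  (len 24)
step 26: "11100111011101111110111"  (len 23)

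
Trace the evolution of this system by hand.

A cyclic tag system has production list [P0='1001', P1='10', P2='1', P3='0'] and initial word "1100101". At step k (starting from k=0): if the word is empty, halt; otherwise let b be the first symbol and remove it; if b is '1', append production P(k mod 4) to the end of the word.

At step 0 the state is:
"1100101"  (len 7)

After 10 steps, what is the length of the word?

9

t=0: "1100101"  (len 7)
t=1: "1001011001"  (len 10)
t=2: "00101100110"  (len 11)
t=3: "0101100110"  (len 10)
t=4: "101100110"  (len 9)
t=5: "011001101001"  (len 12)
t=6: "11001101001"  (len 11)
t=7: "10011010011"  (len 11)
t=8: "00110100110"  (len 11)
t=9: "0110100110"  (len 10)
t=10: "110100110"  (len 9)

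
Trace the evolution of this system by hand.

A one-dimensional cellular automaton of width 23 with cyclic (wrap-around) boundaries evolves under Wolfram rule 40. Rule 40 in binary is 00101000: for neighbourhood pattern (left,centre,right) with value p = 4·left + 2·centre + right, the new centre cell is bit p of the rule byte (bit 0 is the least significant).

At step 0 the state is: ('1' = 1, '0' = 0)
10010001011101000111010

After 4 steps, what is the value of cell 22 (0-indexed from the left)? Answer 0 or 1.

0

gen 0: 10010001011101000111010
gen 1: 00000000110010000100101
gen 2: 00000000100000000000010
gen 3: 00000000000000000000000
gen 4: 00000000000000000000000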